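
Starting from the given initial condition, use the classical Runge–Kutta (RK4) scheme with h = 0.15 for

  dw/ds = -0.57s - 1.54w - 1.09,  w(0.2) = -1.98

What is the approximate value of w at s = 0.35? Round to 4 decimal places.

RK4: k1 = f(s_n, w_n); k2 = f(s_n + h/2, w_n + (h/2)·k1); k3 = f(s_n + h/2, w_n + (h/2)·k2); k4 = f(s_n + h, w_n + h·k3); w_{n+1} = w_n + (h/6)·(k1 + 2k2 + 2k3 + k4).
s=0.200000, w=-1.980000:
  k1 = f(0.200000, -1.980000) = 1.845200
  k2 = f(0.275000, -1.841610) = 1.589329
  k3 = f(0.275000, -1.860800) = 1.618882
  k4 = f(0.350000, -1.737168) = 1.385738
  w ← -1.980000 + (0.15/6)·(k1 + 2k2 + 2k3 + k4) = -1.738816
w(0.35) ≈ -1.7388

-1.7388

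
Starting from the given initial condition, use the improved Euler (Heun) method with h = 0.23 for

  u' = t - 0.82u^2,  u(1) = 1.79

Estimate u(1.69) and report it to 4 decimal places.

1.4359

Heun: k1 = f(t_n, u_n); k2 = f(t_n + h, u_n + h·k1); u_{n+1} = u_n + (h/2)·(k1 + k2).
t=1.000000, u=1.790000:
  k1 = f(1.000000, 1.790000) = -1.627362
  k2 = f(1.230000, 1.415707) = -0.413465
  u ← 1.790000 + (0.23/2)·(-1.627362 + (-0.413465)) = 1.555305
t=1.230000, u=1.555305:
  k1 = f(1.230000, 1.555305) = -0.753558
  k2 = f(1.460000, 1.381987) = -0.106107
  u ← 1.555305 + (0.23/2)·(-0.753558 + (-0.106107)) = 1.456443
t=1.460000, u=1.456443:
  k1 = f(1.460000, 1.456443) = -0.279406
  k2 = f(1.690000, 1.392180) = 0.100705
  u ← 1.456443 + (0.23/2)·(-0.279406 + 0.100705) = 1.435893
u(1.69) ≈ 1.4359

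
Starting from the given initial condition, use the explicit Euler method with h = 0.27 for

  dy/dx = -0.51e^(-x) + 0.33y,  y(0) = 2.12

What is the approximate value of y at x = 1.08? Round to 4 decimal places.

Euler: y_{n+1} = y_n + h·f(x_n, y_n).
x=0.000000, y=2.120000: f=0.189600 → y ← 2.120000 + 0.27·0.189600 = 2.171192
x=0.270000, y=2.171192: f=0.327170 → y ← 2.171192 + 0.27·0.327170 = 2.259528
x=0.540000, y=2.259528: f=0.448443 → y ← 2.259528 + 0.27·0.448443 = 2.380607
x=0.810000, y=2.380607: f=0.558723 → y ← 2.380607 + 0.27·0.558723 = 2.531463
y(1.08) ≈ 2.5315

2.5315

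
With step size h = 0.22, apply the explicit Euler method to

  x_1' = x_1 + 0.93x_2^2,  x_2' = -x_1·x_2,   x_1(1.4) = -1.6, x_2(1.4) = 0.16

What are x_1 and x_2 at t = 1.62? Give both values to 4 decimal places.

Euler on (x_1,x_2): x_1_{n+1} = x_1_n + h·x_1', x_2_{n+1} = x_2_n + h·x_2'.
1.400000: (-1.600000, 0.160000); f=(-1.576192, 0.256000) → (-1.946762, 0.216320)
(x_1(1.62), x_2(1.62)) ≈ (-1.9468, 0.2163)

-1.9468, 0.2163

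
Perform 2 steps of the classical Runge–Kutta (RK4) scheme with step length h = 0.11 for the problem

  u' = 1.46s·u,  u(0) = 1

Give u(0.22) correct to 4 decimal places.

RK4: k1 = f(s_n, u_n); k2 = f(s_n + h/2, u_n + (h/2)·k1); k3 = f(s_n + h/2, u_n + (h/2)·k2); k4 = f(s_n + h, u_n + h·k3); u_{n+1} = u_n + (h/6)·(k1 + 2k2 + 2k3 + k4).
s=0.000000, u=1.000000:
  k1 = f(0.000000, 1.000000) = 0.000000
  k2 = f(0.055000, 1.000000) = 0.080300
  k3 = f(0.055000, 1.004417) = 0.080655
  k4 = f(0.110000, 1.008872) = 0.162025
  u ← 1.000000 + (0.11/6)·(k1 + 2k2 + 2k3 + k4) = 1.008872
s=0.110000, u=1.008872:
  k1 = f(0.110000, 1.008872) = 0.162025
  k2 = f(0.165000, 1.017783) = 0.245184
  k3 = f(0.165000, 1.022357) = 0.246286
  k4 = f(0.220000, 1.035964) = 0.332751
  u ← 1.008872 + (0.11/6)·(k1 + 2k2 + 2k3 + k4) = 1.035964
u(0.22) ≈ 1.0360

1.0360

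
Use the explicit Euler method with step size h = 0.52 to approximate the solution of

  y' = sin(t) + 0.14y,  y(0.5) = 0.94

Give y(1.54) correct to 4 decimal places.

Euler: y_{n+1} = y_n + h·f(t_n, y_n).
t=0.500000, y=0.940000: f=0.611026 → y ← 0.940000 + 0.52·0.611026 = 1.257733
t=1.020000, y=1.257733: f=1.028191 → y ← 1.257733 + 0.52·1.028191 = 1.792392
y(1.54) ≈ 1.7924

1.7924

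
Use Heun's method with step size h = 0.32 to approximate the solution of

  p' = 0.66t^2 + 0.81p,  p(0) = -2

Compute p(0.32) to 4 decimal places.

-2.5748

Heun: k1 = f(t_n, p_n); k2 = f(t_n + h, p_n + h·k1); p_{n+1} = p_n + (h/2)·(k1 + k2).
t=0.000000, p=-2.000000:
  k1 = f(0.000000, -2.000000) = -1.620000
  k2 = f(0.320000, -2.518400) = -1.972320
  p ← -2.000000 + (0.32/2)·(-1.620000 + (-1.972320)) = -2.574771
p(0.32) ≈ -2.5748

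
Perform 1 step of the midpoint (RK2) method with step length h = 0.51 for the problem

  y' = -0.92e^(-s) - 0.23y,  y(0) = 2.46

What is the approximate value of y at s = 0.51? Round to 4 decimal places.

Midpoint: k1 = f(s_n, y_n); k2 = f(s_n + h/2, y_n + (h/2)·k1); y_{n+1} = y_n + h·k2.
s=0.000000, y=2.460000:
  k1 = f(0.000000, 2.460000) = -1.485800
  k2 = f(0.255000, 2.081121) = -1.191581
  y ← 2.460000 + 0.51·(-1.191581) = 1.852294
y(0.51) ≈ 1.8523

1.8523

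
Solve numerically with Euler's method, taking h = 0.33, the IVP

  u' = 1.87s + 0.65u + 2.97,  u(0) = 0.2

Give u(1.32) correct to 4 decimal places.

Euler: u_{n+1} = u_n + h·f(s_n, u_n).
s=0.000000, u=0.200000: f=3.100000 → u ← 0.200000 + 0.33·3.100000 = 1.223000
s=0.330000, u=1.223000: f=4.382050 → u ← 1.223000 + 0.33·4.382050 = 2.669077
s=0.660000, u=2.669077: f=5.939100 → u ← 2.669077 + 0.33·5.939100 = 4.628979
s=0.990000, u=4.628979: f=7.830137 → u ← 4.628979 + 0.33·7.830137 = 7.212924
u(1.32) ≈ 7.2129

7.2129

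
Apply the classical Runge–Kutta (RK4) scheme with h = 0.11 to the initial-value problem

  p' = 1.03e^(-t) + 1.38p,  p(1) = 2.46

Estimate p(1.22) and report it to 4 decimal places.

3.4205

RK4: k1 = f(t_n, p_n); k2 = f(t_n + h/2, p_n + (h/2)·k1); k3 = f(t_n + h/2, p_n + (h/2)·k2); k4 = f(t_n + h, p_n + h·k3); p_{n+1} = p_n + (h/6)·(k1 + 2k2 + 2k3 + k4).
t=1.000000, p=2.460000:
  k1 = f(1.000000, 2.460000) = 3.773716
  k2 = f(1.055000, 2.667554) = 4.039863
  k3 = f(1.055000, 2.682192) = 4.060064
  k4 = f(1.110000, 2.906607) = 4.350563
  p ← 2.460000 + (0.11/6)·(k1 + 2k2 + 2k3 + k4) = 2.905942
t=1.110000, p=2.905942:
  k1 = f(1.110000, 2.905942) = 4.349646
  k2 = f(1.165000, 3.145173) = 4.661619
  k3 = f(1.165000, 3.162331) = 4.685298
  k4 = f(1.220000, 3.421325) = 5.025516
  p ← 2.905942 + (0.11/6)·(k1 + 2k2 + 2k3 + k4) = 3.420541
p(1.22) ≈ 3.4205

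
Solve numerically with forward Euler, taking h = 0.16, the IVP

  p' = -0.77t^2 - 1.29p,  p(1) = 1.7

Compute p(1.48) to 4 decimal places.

Euler: p_{n+1} = p_n + h·f(t_n, p_n).
t=1.000000, p=1.700000: f=-2.963000 → p ← 1.700000 + 0.16·(-2.963000) = 1.225920
t=1.160000, p=1.225920: f=-2.617549 → p ← 1.225920 + 0.16·(-2.617549) = 0.807112
t=1.320000, p=0.807112: f=-2.382823 → p ← 0.807112 + 0.16·(-2.382823) = 0.425861
p(1.48) ≈ 0.4259

0.4259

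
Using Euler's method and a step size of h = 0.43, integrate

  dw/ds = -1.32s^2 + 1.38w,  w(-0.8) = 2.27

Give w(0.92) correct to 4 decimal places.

Euler: w_{n+1} = w_n + h·f(s_n, w_n).
s=-0.800000, w=2.270000: f=2.287800 → w ← 2.270000 + 0.43·2.287800 = 3.253754
s=-0.370000, w=3.253754: f=4.309473 → w ← 3.253754 + 0.43·4.309473 = 5.106827
s=0.060000, w=5.106827: f=7.042670 → w ← 5.106827 + 0.43·7.042670 = 8.135175
s=0.490000, w=8.135175: f=10.909610 → w ← 8.135175 + 0.43·10.909610 = 12.826307
w(0.92) ≈ 12.8263

12.8263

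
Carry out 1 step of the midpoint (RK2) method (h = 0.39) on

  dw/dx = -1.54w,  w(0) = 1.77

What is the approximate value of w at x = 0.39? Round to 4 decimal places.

Midpoint: k1 = f(x_n, w_n); k2 = f(x_n + h/2, w_n + (h/2)·k1); w_{n+1} = w_n + h·k2.
x=0.000000, w=1.770000:
  k1 = f(0.000000, 1.770000) = -2.725800
  k2 = f(0.195000, 1.238469) = -1.907242
  w ← 1.770000 + 0.39·(-1.907242) = 1.026176
w(0.39) ≈ 1.0262

1.0262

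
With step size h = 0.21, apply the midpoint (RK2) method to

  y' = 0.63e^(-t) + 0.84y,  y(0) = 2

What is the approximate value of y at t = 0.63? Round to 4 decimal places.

3.7851

Midpoint: k1 = f(t_n, y_n); k2 = f(t_n + h/2, y_n + (h/2)·k1); y_{n+1} = y_n + h·k2.
t=0.000000, y=2.000000:
  k1 = f(0.000000, 2.000000) = 2.310000
  k2 = f(0.105000, 2.242550) = 2.450946
  y ← 2.000000 + 0.21·2.450946 = 2.514699
t=0.210000, y=2.514699:
  k1 = f(0.210000, 2.514699) = 2.623015
  k2 = f(0.315000, 2.790115) = 2.803464
  y ← 2.514699 + 0.21·2.803464 = 3.103426
t=0.420000, y=3.103426:
  k1 = f(0.420000, 3.103426) = 3.020817
  k2 = f(0.525000, 3.420612) = 3.245994
  y ← 3.103426 + 0.21·3.245994 = 3.785085
y(0.63) ≈ 3.7851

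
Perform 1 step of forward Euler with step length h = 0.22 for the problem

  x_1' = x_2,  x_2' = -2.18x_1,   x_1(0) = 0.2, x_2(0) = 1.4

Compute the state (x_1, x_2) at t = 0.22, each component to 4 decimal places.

Euler on (x_1,x_2): x_1_{n+1} = x_1_n + h·x_1', x_2_{n+1} = x_2_n + h·x_2'.
0.000000: (0.200000, 1.400000); f=(1.400000, -0.436000) → (0.508000, 1.304080)
(x_1(0.22), x_2(0.22)) ≈ (0.5080, 1.3041)

0.5080, 1.3041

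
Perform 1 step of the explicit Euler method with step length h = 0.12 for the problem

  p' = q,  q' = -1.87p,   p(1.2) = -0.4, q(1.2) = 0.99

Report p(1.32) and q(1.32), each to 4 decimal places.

-0.2812, 1.0798

Euler on (p,q): p_{n+1} = p_n + h·p', q_{n+1} = q_n + h·q'.
1.200000: (-0.400000, 0.990000); f=(0.990000, 0.748000) → (-0.281200, 1.079760)
(p(1.32), q(1.32)) ≈ (-0.2812, 1.0798)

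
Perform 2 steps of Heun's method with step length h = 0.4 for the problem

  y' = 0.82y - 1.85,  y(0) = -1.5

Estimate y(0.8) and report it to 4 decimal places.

-4.9156

Heun: k1 = f(x_n, y_n); k2 = f(x_n + h, y_n + h·k1); y_{n+1} = y_n + (h/2)·(k1 + k2).
x=0.000000, y=-1.500000:
  k1 = f(0.000000, -1.500000) = -3.080000
  k2 = f(0.400000, -2.732000) = -4.090240
  y ← -1.500000 + (0.4/2)·(-3.080000 + (-4.090240)) = -2.934048
x=0.400000, y=-2.934048:
  k1 = f(0.400000, -2.934048) = -4.255919
  k2 = f(0.800000, -4.636416) = -5.651861
  y ← -2.934048 + (0.4/2)·(-4.255919 + (-5.651861)) = -4.915604
y(0.8) ≈ -4.9156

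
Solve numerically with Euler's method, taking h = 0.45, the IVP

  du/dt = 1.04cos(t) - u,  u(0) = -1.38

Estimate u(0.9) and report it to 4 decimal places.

Euler: u_{n+1} = u_n + h·f(t_n, u_n).
t=0.000000, u=-1.380000: f=2.420000 → u ← -1.380000 + 0.45·2.420000 = -0.291000
t=0.450000, u=-0.291000: f=1.227465 → u ← -0.291000 + 0.45·1.227465 = 0.261359
u(0.9) ≈ 0.2614

0.2614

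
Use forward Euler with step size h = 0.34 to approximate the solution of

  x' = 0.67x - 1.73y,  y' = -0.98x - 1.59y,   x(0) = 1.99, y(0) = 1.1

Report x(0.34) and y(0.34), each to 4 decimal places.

Euler on (x,y): x_{n+1} = x_n + h·x', y_{n+1} = y_n + h·y'.
0.000000: (1.990000, 1.100000); f=(-0.569700, -3.699200) → (1.796302, -0.157728)
(x(0.34), y(0.34)) ≈ (1.7963, -0.1577)

1.7963, -0.1577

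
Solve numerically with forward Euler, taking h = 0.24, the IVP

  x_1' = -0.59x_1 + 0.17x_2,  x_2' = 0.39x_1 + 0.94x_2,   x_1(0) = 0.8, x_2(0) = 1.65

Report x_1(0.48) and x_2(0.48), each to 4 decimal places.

0.7328, 2.6408

Euler on (x_1,x_2): x_1_{n+1} = x_1_n + h·x_1', x_2_{n+1} = x_2_n + h·x_2'.
0.000000: (0.800000, 1.650000); f=(-0.191500, 1.863000) → (0.754040, 2.097120)
0.240000: (0.754040, 2.097120); f=(-0.088373, 2.265368) → (0.732830, 2.640808)
(x_1(0.48), x_2(0.48)) ≈ (0.7328, 2.6408)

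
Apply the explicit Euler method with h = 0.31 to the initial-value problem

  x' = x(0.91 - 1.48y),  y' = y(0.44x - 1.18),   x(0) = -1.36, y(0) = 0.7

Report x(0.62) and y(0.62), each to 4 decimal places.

Euler on (x,y): x_{n+1} = x_n + h·x', y_{n+1} = y_n + h·y'.
0.000000: (-1.360000, 0.700000); f=(0.171360, -1.244880) → (-1.306878, 0.314087)
0.310000: (-1.306878, 0.314087); f=(-0.581758, -0.551231) → (-1.487223, 0.143205)
(x(0.62), y(0.62)) ≈ (-1.4872, 0.1432)

-1.4872, 0.1432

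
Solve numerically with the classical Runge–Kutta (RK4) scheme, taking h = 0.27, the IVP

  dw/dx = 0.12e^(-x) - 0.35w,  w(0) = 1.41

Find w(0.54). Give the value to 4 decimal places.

1.2124

RK4: k1 = f(x_n, w_n); k2 = f(x_n + h/2, w_n + (h/2)·k1); k3 = f(x_n + h/2, w_n + (h/2)·k2); k4 = f(x_n + h, w_n + h·k3); w_{n+1} = w_n + (h/6)·(k1 + 2k2 + 2k3 + k4).
x=0.000000, w=1.410000:
  k1 = f(0.000000, 1.410000) = -0.373500
  k2 = f(0.135000, 1.359577) = -0.371006
  k3 = f(0.135000, 1.359914) = -0.371124
  k4 = f(0.270000, 1.309797) = -0.366823
  w ← 1.410000 + (0.27/6)·(k1 + 2k2 + 2k3 + k4) = 1.309894
x=0.270000, w=1.309894:
  k1 = f(0.270000, 1.309894) = -0.366857
  k2 = f(0.405000, 1.260368) = -0.361092
  k3 = f(0.405000, 1.261146) = -0.361364
  k4 = f(0.540000, 1.212325) = -0.354384
  w ← 1.309894 + (0.27/6)·(k1 + 2k2 + 2k3 + k4) = 1.212417
w(0.54) ≈ 1.2124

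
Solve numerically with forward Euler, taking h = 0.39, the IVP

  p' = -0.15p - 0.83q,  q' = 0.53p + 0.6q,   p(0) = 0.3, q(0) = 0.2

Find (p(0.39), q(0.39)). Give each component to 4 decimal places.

0.2177, 0.3088

Euler on (p,q): p_{n+1} = p_n + h·p', q_{n+1} = q_n + h·q'.
0.000000: (0.300000, 0.200000); f=(-0.211000, 0.279000) → (0.217710, 0.308810)
(p(0.39), q(0.39)) ≈ (0.2177, 0.3088)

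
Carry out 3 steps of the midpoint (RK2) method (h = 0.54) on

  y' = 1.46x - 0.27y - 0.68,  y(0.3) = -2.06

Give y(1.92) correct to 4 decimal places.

Midpoint: k1 = f(x_n, y_n); k2 = f(x_n + h/2, y_n + (h/2)·k1); y_{n+1} = y_n + h·k2.
x=0.300000, y=-2.060000:
  k1 = f(0.300000, -2.060000) = 0.314200
  k2 = f(0.570000, -1.975166) = 0.685495
  y ← -2.060000 + 0.54·0.685495 = -1.689833
x=0.840000, y=-1.689833:
  k1 = f(0.840000, -1.689833) = 1.002655
  k2 = f(1.110000, -1.419116) = 1.323761
  y ← -1.689833 + 0.54·1.323761 = -0.975002
x=1.380000, y=-0.975002:
  k1 = f(1.380000, -0.975002) = 1.598050
  k2 = f(1.650000, -0.543528) = 1.875753
  y ← -0.975002 + 0.54·1.875753 = 0.037905
y(1.92) ≈ 0.0379

0.0379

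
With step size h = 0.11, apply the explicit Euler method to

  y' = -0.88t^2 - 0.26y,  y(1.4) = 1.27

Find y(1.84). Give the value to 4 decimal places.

Euler: y_{n+1} = y_n + h·f(t_n, y_n).
t=1.400000, y=1.270000: f=-2.055000 → y ← 1.270000 + 0.11·(-2.055000) = 1.043950
t=1.510000, y=1.043950: f=-2.277915 → y ← 1.043950 + 0.11·(-2.277915) = 0.793379
t=1.620000, y=0.793379: f=-2.515751 → y ← 0.793379 + 0.11·(-2.515751) = 0.516647
t=1.730000, y=0.516647: f=-2.768080 → y ← 0.516647 + 0.11·(-2.768080) = 0.212158
y(1.84) ≈ 0.2122

0.2122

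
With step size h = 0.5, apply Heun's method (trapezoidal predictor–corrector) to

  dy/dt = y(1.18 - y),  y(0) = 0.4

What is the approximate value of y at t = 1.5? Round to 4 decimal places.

0.8785

Heun: k1 = f(t_n, y_n); k2 = f(t_n + h, y_n + h·k1); y_{n+1} = y_n + (h/2)·(k1 + k2).
t=0.000000, y=0.400000:
  k1 = f(0.000000, 0.400000) = 0.312000
  k2 = f(0.500000, 0.556000) = 0.346944
  y ← 0.400000 + (0.5/2)·(0.312000 + 0.346944) = 0.564736
t=0.500000, y=0.564736:
  k1 = f(0.500000, 0.564736) = 0.347462
  k2 = f(1.000000, 0.738467) = 0.326058
  y ← 0.564736 + (0.5/2)·(0.347462 + 0.326058) = 0.733116
t=1.000000, y=0.733116:
  k1 = f(1.000000, 0.733116) = 0.327618
  k2 = f(1.500000, 0.896925) = 0.253897
  y ← 0.733116 + (0.5/2)·(0.327618 + 0.253897) = 0.878495
y(1.5) ≈ 0.8785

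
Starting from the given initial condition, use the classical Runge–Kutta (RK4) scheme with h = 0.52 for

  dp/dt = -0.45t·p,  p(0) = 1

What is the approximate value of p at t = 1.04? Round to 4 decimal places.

0.7840

RK4: k1 = f(t_n, p_n); k2 = f(t_n + h/2, p_n + (h/2)·k1); k3 = f(t_n + h/2, p_n + (h/2)·k2); k4 = f(t_n + h, p_n + h·k3); p_{n+1} = p_n + (h/6)·(k1 + 2k2 + 2k3 + k4).
t=0.000000, p=1.000000:
  k1 = f(0.000000, 1.000000) = 0.000000
  k2 = f(0.260000, 1.000000) = -0.117000
  k3 = f(0.260000, 0.969580) = -0.113441
  k4 = f(0.520000, 0.941011) = -0.220197
  p ← 1.000000 + (0.52/6)·(k1 + 2k2 + 2k3 + k4) = 0.940973
t=0.520000, p=0.940973:
  k1 = f(0.520000, 0.940973) = -0.220188
  k2 = f(0.780000, 0.883724) = -0.310187
  k3 = f(0.780000, 0.860325) = -0.301974
  k4 = f(1.040000, 0.783947) = -0.366887
  p ← 0.940973 + (0.52/6)·(k1 + 2k2 + 2k3 + k4) = 0.783985
p(1.04) ≈ 0.7840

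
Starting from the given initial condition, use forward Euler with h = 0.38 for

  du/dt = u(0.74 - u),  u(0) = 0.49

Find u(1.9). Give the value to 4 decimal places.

0.6668

Euler: u_{n+1} = u_n + h·f(t_n, u_n).
t=0.000000, u=0.490000: f=0.122500 → u ← 0.490000 + 0.38·0.122500 = 0.536550
t=0.380000, u=0.536550: f=0.109161 → u ← 0.536550 + 0.38·0.109161 = 0.578031
t=0.760000, u=0.578031: f=0.093623 → u ← 0.578031 + 0.38·0.093623 = 0.613608
t=1.140000, u=0.613608: f=0.077555 → u ← 0.613608 + 0.38·0.077555 = 0.643079
t=1.520000, u=0.643079: f=0.062328 → u ← 0.643079 + 0.38·0.062328 = 0.666764
u(1.9) ≈ 0.6668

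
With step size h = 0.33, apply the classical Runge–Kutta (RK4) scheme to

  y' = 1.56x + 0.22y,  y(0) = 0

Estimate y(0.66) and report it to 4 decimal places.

RK4: k1 = f(x_n, y_n); k2 = f(x_n + h/2, y_n + (h/2)·k1); k3 = f(x_n + h/2, y_n + (h/2)·k2); k4 = f(x_n + h, y_n + h·k3); y_{n+1} = y_n + (h/6)·(k1 + 2k2 + 2k3 + k4).
x=0.000000, y=0.000000:
  k1 = f(0.000000, 0.000000) = 0.000000
  k2 = f(0.165000, 0.000000) = 0.257400
  k3 = f(0.165000, 0.042471) = 0.266744
  k4 = f(0.330000, 0.088025) = 0.534166
  y ← 0.000000 + (0.33/6)·(k1 + 2k2 + 2k3 + k4) = 0.087035
x=0.330000, y=0.087035:
  k1 = f(0.330000, 0.087035) = 0.533948
  k2 = f(0.495000, 0.175136) = 0.810730
  k3 = f(0.495000, 0.220805) = 0.820777
  k4 = f(0.660000, 0.357891) = 1.108336
  y ← 0.087035 + (0.33/6)·(k1 + 2k2 + 2k3 + k4) = 0.356826
y(0.66) ≈ 0.3568

0.3568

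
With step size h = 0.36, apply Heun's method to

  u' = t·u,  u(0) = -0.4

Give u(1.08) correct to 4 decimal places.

Heun: k1 = f(t_n, u_n); k2 = f(t_n + h, u_n + h·k1); u_{n+1} = u_n + (h/2)·(k1 + k2).
t=0.000000, u=-0.400000:
  k1 = f(0.000000, -0.400000) = 0.000000
  k2 = f(0.360000, -0.400000) = -0.144000
  u ← -0.400000 + (0.36/2)·(0.000000 + (-0.144000)) = -0.425920
t=0.360000, u=-0.425920:
  k1 = f(0.360000, -0.425920) = -0.153331
  k2 = f(0.720000, -0.481119) = -0.346406
  u ← -0.425920 + (0.36/2)·(-0.153331 + (-0.346406)) = -0.515873
t=0.720000, u=-0.515873:
  k1 = f(0.720000, -0.515873) = -0.371428
  k2 = f(1.080000, -0.649587) = -0.701554
  u ← -0.515873 + (0.36/2)·(-0.371428 + (-0.701554)) = -0.709009
u(1.08) ≈ -0.7090

-0.7090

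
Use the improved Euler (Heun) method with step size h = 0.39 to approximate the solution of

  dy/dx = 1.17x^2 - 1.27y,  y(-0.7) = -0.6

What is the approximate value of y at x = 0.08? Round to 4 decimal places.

-0.1745

Heun: k1 = f(x_n, y_n); k2 = f(x_n + h, y_n + h·k1); y_{n+1} = y_n + (h/2)·(k1 + k2).
x=-0.700000, y=-0.600000:
  k1 = f(-0.700000, -0.600000) = 1.335300
  k2 = f(-0.310000, -0.079233) = 0.213063
  y ← -0.600000 + (0.39/2)·(1.335300 + 0.213063) = -0.298069
x=-0.310000, y=-0.298069:
  k1 = f(-0.310000, -0.298069) = 0.490985
  k2 = f(0.080000, -0.106585) = 0.142851
  y ← -0.298069 + (0.39/2)·(0.490985 + 0.142851) = -0.174471
y(0.08) ≈ -0.1745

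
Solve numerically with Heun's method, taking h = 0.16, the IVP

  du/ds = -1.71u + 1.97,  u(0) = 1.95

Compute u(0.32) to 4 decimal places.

1.6176

Heun: k1 = f(s_n, u_n); k2 = f(s_n + h, u_n + h·k1); u_{n+1} = u_n + (h/2)·(k1 + k2).
s=0.000000, u=1.950000:
  k1 = f(0.000000, 1.950000) = -1.364500
  k2 = f(0.160000, 1.731680) = -0.991173
  u ← 1.950000 + (0.16/2)·(-1.364500 + (-0.991173)) = 1.761546
s=0.160000, u=1.761546:
  k1 = f(0.160000, 1.761546) = -1.042244
  k2 = f(0.320000, 1.594787) = -0.757086
  u ← 1.761546 + (0.16/2)·(-1.042244 + (-0.757086)) = 1.617600
u(0.32) ≈ 1.6176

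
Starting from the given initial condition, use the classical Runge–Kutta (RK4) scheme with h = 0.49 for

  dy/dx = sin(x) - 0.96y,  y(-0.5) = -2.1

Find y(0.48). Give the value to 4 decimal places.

-0.7790

RK4: k1 = f(x_n, y_n); k2 = f(x_n + h/2, y_n + (h/2)·k1); k3 = f(x_n + h/2, y_n + (h/2)·k2); k4 = f(x_n + h, y_n + h·k3); y_{n+1} = y_n + (h/6)·(k1 + 2k2 + 2k3 + k4).
x=-0.500000, y=-2.100000:
  k1 = f(-0.500000, -2.100000) = 1.536574
  k2 = f(-0.255000, -1.723539) = 1.402352
  k3 = f(-0.255000, -1.756424) = 1.433921
  k4 = f(-0.010000, -1.397379) = 1.331484
  y ← -2.100000 + (0.49/6)·(k1 + 2k2 + 2k3 + k4) = -1.402517
x=-0.010000, y=-1.402517:
  k1 = f(-0.010000, -1.402517) = 1.336417
  k2 = f(0.235000, -1.075095) = 1.264934
  k3 = f(0.235000, -1.092608) = 1.281747
  k4 = f(0.480000, -0.774461) = 1.205262
  y ← -1.402517 + (0.49/6)·(k1 + 2k2 + 2k3 + k4) = -0.778989
y(0.48) ≈ -0.7790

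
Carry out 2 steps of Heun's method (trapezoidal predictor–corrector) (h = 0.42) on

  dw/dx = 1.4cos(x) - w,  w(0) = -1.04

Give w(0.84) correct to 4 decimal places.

0.1809

Heun: k1 = f(x_n, w_n); k2 = f(x_n + h, w_n + h·k1); w_{n+1} = w_n + (h/2)·(k1 + k2).
x=0.000000, w=-1.040000:
  k1 = f(0.000000, -1.040000) = 2.440000
  k2 = f(0.420000, -0.015200) = 1.293525
  w ← -1.040000 + (0.42/2)·(2.440000 + 1.293525) = -0.255960
x=0.420000, w=-0.255960:
  k1 = f(0.420000, -0.255960) = 1.534284
  k2 = f(0.840000, 0.388440) = 0.546008
  w ← -0.255960 + (0.42/2)·(1.534284 + 0.546008) = 0.180902
w(0.84) ≈ 0.1809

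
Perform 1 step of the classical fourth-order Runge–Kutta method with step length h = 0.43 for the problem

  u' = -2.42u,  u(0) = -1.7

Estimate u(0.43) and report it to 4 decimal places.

RK4: k1 = f(t_n, u_n); k2 = f(t_n + h/2, u_n + (h/2)·k1); k3 = f(t_n + h/2, u_n + (h/2)·k2); k4 = f(t_n + h, u_n + h·k3); u_{n+1} = u_n + (h/6)·(k1 + 2k2 + 2k3 + k4).
t=0.000000, u=-1.700000:
  k1 = f(0.000000, -1.700000) = 4.114000
  k2 = f(0.215000, -0.815490) = 1.973486
  k3 = f(0.215000, -1.275701) = 3.087195
  k4 = f(0.430000, -0.372506) = 0.901465
  u ← -1.700000 + (0.43/6)·(k1 + 2k2 + 2k3 + k4) = -0.615194
u(0.43) ≈ -0.6152

-0.6152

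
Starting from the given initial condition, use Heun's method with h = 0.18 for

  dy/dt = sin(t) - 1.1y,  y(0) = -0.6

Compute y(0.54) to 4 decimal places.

-0.2135

Heun: k1 = f(t_n, y_n); k2 = f(t_n + h, y_n + h·k1); y_{n+1} = y_n + (h/2)·(k1 + k2).
t=0.000000, y=-0.600000:
  k1 = f(0.000000, -0.600000) = 0.660000
  k2 = f(0.180000, -0.481200) = 0.708350
  y ← -0.600000 + (0.18/2)·(0.660000 + 0.708350) = -0.476849
t=0.180000, y=-0.476849:
  k1 = f(0.180000, -0.476849) = 0.703563
  k2 = f(0.360000, -0.350207) = 0.737502
  y ← -0.476849 + (0.18/2)·(0.703563 + 0.737502) = -0.347153
t=0.360000, y=-0.347153:
  k1 = f(0.360000, -0.347153) = 0.734142
  k2 = f(0.540000, -0.215007) = 0.750644
  y ← -0.347153 + (0.18/2)·(0.734142 + 0.750644) = -0.213522
y(0.54) ≈ -0.2135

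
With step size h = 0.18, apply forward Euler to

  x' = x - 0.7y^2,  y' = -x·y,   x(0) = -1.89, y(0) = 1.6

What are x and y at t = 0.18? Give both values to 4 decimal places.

-2.5528, 2.1443

Euler on (x,y): x_{n+1} = x_n + h·x', y_{n+1} = y_n + h·y'.
0.000000: (-1.890000, 1.600000); f=(-3.682000, 3.024000) → (-2.552760, 2.144320)
(x(0.18), y(0.18)) ≈ (-2.5528, 2.1443)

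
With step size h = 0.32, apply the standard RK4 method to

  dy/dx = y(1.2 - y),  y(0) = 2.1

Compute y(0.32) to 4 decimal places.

RK4: k1 = f(x_n, y_n); k2 = f(x_n + h/2, y_n + (h/2)·k1); k3 = f(x_n + h/2, y_n + (h/2)·k2); k4 = f(x_n + h, y_n + h·k3); y_{n+1} = y_n + (h/6)·(k1 + 2k2 + 2k3 + k4).
x=0.000000, y=2.100000:
  k1 = f(0.000000, 2.100000) = -1.890000
  k2 = f(0.160000, 1.797600) = -1.074246
  k3 = f(0.160000, 1.928121) = -1.403905
  k4 = f(0.320000, 1.650751) = -0.744077
  y ← 2.100000 + (0.32/6)·(k1 + 2k2 + 2k3 + k4) = 1.695180
y(0.32) ≈ 1.6952

1.6952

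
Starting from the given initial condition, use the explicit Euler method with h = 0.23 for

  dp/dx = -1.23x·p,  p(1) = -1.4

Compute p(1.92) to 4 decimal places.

Euler: p_{n+1} = p_n + h·f(x_n, p_n).
x=1.000000, p=-1.400000: f=1.722000 → p ← -1.400000 + 0.23·1.722000 = -1.003940
x=1.230000, p=-1.003940: f=1.518861 → p ← -1.003940 + 0.23·1.518861 = -0.654602
x=1.460000, p=-0.654602: f=1.175534 → p ← -0.654602 + 0.23·1.175534 = -0.384229
x=1.690000, p=-0.384229: f=0.798697 → p ← -0.384229 + 0.23·0.798697 = -0.200529
p(1.92) ≈ -0.2005

-0.2005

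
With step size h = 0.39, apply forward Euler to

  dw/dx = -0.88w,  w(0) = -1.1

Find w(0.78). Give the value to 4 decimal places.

-0.4745

Euler: w_{n+1} = w_n + h·f(x_n, w_n).
x=0.000000, w=-1.100000: f=0.968000 → w ← -1.100000 + 0.39·0.968000 = -0.722480
x=0.390000, w=-0.722480: f=0.635782 → w ← -0.722480 + 0.39·0.635782 = -0.474525
w(0.78) ≈ -0.4745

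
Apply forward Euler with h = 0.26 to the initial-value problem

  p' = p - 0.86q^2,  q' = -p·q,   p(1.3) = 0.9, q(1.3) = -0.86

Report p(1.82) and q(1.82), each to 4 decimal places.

1.1234, -0.4929

Euler on (p,q): p_{n+1} = p_n + h·p', q_{n+1} = q_n + h·q'.
1.300000: (0.900000, -0.860000); f=(0.263944, 0.774000) → (0.968625, -0.658760)
1.560000: (0.968625, -0.658760); f=(0.595416, 0.638092) → (1.123434, -0.492856)
(p(1.82), q(1.82)) ≈ (1.1234, -0.4929)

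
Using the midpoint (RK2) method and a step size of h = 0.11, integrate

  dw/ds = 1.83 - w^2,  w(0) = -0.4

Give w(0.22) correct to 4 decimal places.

Midpoint: k1 = f(s_n, w_n); k2 = f(s_n + h/2, w_n + (h/2)·k1); w_{n+1} = w_n + h·k2.
s=0.000000, w=-0.400000:
  k1 = f(0.000000, -0.400000) = 1.670000
  k2 = f(0.055000, -0.308150) = 1.735044
  w ← -0.400000 + 0.11·1.735044 = -0.209145
s=0.110000, w=-0.209145:
  k1 = f(0.110000, -0.209145) = 1.786258
  k2 = f(0.165000, -0.110901) = 1.817701
  w ← -0.209145 + 0.11·1.817701 = -0.009198
w(0.22) ≈ -0.0092

-0.0092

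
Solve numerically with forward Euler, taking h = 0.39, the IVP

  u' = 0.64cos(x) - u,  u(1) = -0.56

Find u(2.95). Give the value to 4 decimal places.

Euler: u_{n+1} = u_n + h·f(x_n, u_n).
x=1.000000, u=-0.560000: f=0.905793 → u ← -0.560000 + 0.39·0.905793 = -0.206741
x=1.390000, u=-0.206741: f=0.321821 → u ← -0.206741 + 0.39·0.321821 = -0.081230
x=1.780000, u=-0.081230: f=-0.051685 → u ← -0.081230 + 0.39·(-0.051685) = -0.101388
x=2.170000, u=-0.101388: f=-0.259563 → u ← -0.101388 + 0.39·(-0.259563) = -0.202617
x=2.560000, u=-0.202617: f=-0.332160 → u ← -0.202617 + 0.39·(-0.332160) = -0.332159
u(2.95) ≈ -0.3322

-0.3322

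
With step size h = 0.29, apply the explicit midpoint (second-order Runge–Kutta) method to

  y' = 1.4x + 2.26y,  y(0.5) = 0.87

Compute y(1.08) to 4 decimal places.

4.1417

Midpoint: k1 = f(x_n, y_n); k2 = f(x_n + h/2, y_n + (h/2)·k1); y_{n+1} = y_n + h·k2.
x=0.500000, y=0.870000:
  k1 = f(0.500000, 0.870000) = 2.666200
  k2 = f(0.645000, 1.256599) = 3.742914
  y ← 0.870000 + 0.29·3.742914 = 1.955445
x=0.790000, y=1.955445:
  k1 = f(0.790000, 1.955445) = 5.525306
  k2 = f(0.935000, 2.756614) = 7.538948
  y ← 1.955445 + 0.29·7.538948 = 4.141740
y(1.08) ≈ 4.1417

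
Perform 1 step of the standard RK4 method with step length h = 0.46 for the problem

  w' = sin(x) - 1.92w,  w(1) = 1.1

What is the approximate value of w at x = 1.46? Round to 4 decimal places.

0.7464

RK4: k1 = f(x_n, w_n); k2 = f(x_n + h/2, w_n + (h/2)·k1); k3 = f(x_n + h/2, w_n + (h/2)·k2); k4 = f(x_n + h, w_n + h·k3); w_{n+1} = w_n + (h/6)·(k1 + 2k2 + 2k3 + k4).
x=1.000000, w=1.100000:
  k1 = f(1.000000, 1.100000) = -1.270529
  k2 = f(1.230000, 0.807778) = -0.608446
  k3 = f(1.230000, 0.960058) = -0.900822
  k4 = f(1.460000, 0.685622) = -0.322526
  w ← 1.100000 + (0.46/6)·(k1 + 2k2 + 2k3 + k4) = 0.746445
w(1.46) ≈ 0.7464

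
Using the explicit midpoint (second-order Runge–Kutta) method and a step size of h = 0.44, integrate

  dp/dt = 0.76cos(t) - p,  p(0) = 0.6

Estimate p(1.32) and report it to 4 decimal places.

0.5136

Midpoint: k1 = f(t_n, p_n); k2 = f(t_n + h/2, p_n + (h/2)·k1); p_{n+1} = p_n + h·k2.
t=0.000000, p=0.600000:
  k1 = f(0.000000, 0.600000) = 0.160000
  k2 = f(0.220000, 0.635200) = 0.106482
  p ← 0.600000 + 0.44·0.106482 = 0.646852
t=0.440000, p=0.646852:
  k1 = f(0.440000, 0.646852) = 0.040759
  k2 = f(0.660000, 0.655819) = -0.055425
  p ← 0.646852 + 0.44·(-0.055425) = 0.622465
t=0.880000, p=0.622465:
  k1 = f(0.880000, 0.622465) = -0.138230
  k2 = f(1.100000, 0.592054) = -0.247321
  p ← 0.622465 + 0.44·(-0.247321) = 0.513644
p(1.32) ≈ 0.5136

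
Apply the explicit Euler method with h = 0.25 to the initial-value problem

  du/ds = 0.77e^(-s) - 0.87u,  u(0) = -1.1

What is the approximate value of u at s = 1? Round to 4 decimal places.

-0.0461

Euler: u_{n+1} = u_n + h·f(s_n, u_n).
s=0.000000, u=-1.100000: f=1.727000 → u ← -1.100000 + 0.25·1.727000 = -0.668250
s=0.250000, u=-0.668250: f=1.181054 → u ← -0.668250 + 0.25·1.181054 = -0.372986
s=0.500000, u=-0.372986: f=0.791527 → u ← -0.372986 + 0.25·0.791527 = -0.175105
s=0.750000, u=-0.175105: f=0.516063 → u ← -0.175105 + 0.25·0.516063 = -0.046089
u(1) ≈ -0.0461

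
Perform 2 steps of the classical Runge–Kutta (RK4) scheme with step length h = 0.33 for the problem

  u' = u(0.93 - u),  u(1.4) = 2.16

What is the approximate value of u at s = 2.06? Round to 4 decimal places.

1.3447

RK4: k1 = f(s_n, u_n); k2 = f(s_n + h/2, u_n + (h/2)·k1); k3 = f(s_n + h/2, u_n + (h/2)·k2); k4 = f(s_n + h, u_n + h·k3); u_{n+1} = u_n + (h/6)·(k1 + 2k2 + 2k3 + k4).
s=1.400000, u=2.160000:
  k1 = f(1.400000, 2.160000) = -2.656800
  k2 = f(1.565000, 1.721628) = -1.362889
  k3 = f(1.565000, 1.935123) = -1.945038
  k4 = f(1.730000, 1.518138) = -0.892874
  u ← 2.160000 + (0.33/6)·(k1 + 2k2 + 2k3 + k4) = 1.600896
s=1.730000, u=1.600896:
  k1 = f(1.730000, 1.600896) = -1.074035
  k2 = f(1.895000, 1.423680) = -0.702843
  k3 = f(1.895000, 1.484927) = -0.824026
  k4 = f(2.060000, 1.328967) = -0.530215
  u ← 1.600896 + (0.33/6)·(k1 + 2k2 + 2k3 + k4) = 1.344707
u(2.06) ≈ 1.3447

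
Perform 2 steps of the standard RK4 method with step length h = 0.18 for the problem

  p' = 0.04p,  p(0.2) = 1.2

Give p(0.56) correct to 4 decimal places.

1.2174

RK4: k1 = f(s_n, p_n); k2 = f(s_n + h/2, p_n + (h/2)·k1); k3 = f(s_n + h/2, p_n + (h/2)·k2); k4 = f(s_n + h, p_n + h·k3); p_{n+1} = p_n + (h/6)·(k1 + 2k2 + 2k3 + k4).
s=0.200000, p=1.200000:
  k1 = f(0.200000, 1.200000) = 0.048000
  k2 = f(0.290000, 1.204320) = 0.048173
  k3 = f(0.290000, 1.204336) = 0.048173
  k4 = f(0.380000, 1.208671) = 0.048347
  p ← 1.200000 + (0.18/6)·(k1 + 2k2 + 2k3 + k4) = 1.208671
s=0.380000, p=1.208671:
  k1 = f(0.380000, 1.208671) = 0.048347
  k2 = f(0.470000, 1.213022) = 0.048521
  k3 = f(0.470000, 1.213038) = 0.048522
  k4 = f(0.560000, 1.217405) = 0.048696
  p ← 1.208671 + (0.18/6)·(k1 + 2k2 + 2k3 + k4) = 1.217405
p(0.56) ≈ 1.2174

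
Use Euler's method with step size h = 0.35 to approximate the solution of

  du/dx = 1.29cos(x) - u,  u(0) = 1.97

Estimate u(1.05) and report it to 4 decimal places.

1.3528

Euler: u_{n+1} = u_n + h·f(x_n, u_n).
x=0.000000, u=1.970000: f=-0.680000 → u ← 1.970000 + 0.35·(-0.680000) = 1.732000
x=0.350000, u=1.732000: f=-0.520209 → u ← 1.732000 + 0.35·(-0.520209) = 1.549927
x=0.700000, u=1.549927: f=-0.563280 → u ← 1.549927 + 0.35·(-0.563280) = 1.352779
u(1.05) ≈ 1.3528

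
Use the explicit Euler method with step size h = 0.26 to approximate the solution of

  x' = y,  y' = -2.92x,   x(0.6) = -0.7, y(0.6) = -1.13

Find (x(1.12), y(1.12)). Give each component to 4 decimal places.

Euler on (x,y): x_{n+1} = x_n + h·x', y_{n+1} = y_n + h·y'.
0.600000: (-0.700000, -1.130000); f=(-1.130000, 2.044000) → (-0.993800, -0.598560)
0.860000: (-0.993800, -0.598560); f=(-0.598560, 2.901896) → (-1.149426, 0.155933)
(x(1.12), y(1.12)) ≈ (-1.1494, 0.1559)

-1.1494, 0.1559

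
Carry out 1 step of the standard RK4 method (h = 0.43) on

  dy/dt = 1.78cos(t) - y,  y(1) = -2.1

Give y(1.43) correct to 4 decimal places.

-1.1605

RK4: k1 = f(t_n, y_n); k2 = f(t_n + h/2, y_n + (h/2)·k1); k3 = f(t_n + h/2, y_n + (h/2)·k2); k4 = f(t_n + h, y_n + h·k3); y_{n+1} = y_n + (h/6)·(k1 + 2k2 + 2k3 + k4).
t=1.000000, y=-2.100000:
  k1 = f(1.000000, -2.100000) = 3.061738
  k2 = f(1.215000, -1.441726) = 2.061766
  k3 = f(1.215000, -1.656720) = 2.276760
  k4 = f(1.430000, -1.120993) = 1.370783
  y ← -2.100000 + (0.43/6)·(k1 + 2k2 + 2k3 + k4) = -1.160481
y(1.43) ≈ -1.1605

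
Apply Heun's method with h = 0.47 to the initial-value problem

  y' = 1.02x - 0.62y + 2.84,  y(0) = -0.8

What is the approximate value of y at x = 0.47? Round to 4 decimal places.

0.6521

Heun: k1 = f(x_n, y_n); k2 = f(x_n + h, y_n + h·k1); y_{n+1} = y_n + (h/2)·(k1 + k2).
x=0.000000, y=-0.800000:
  k1 = f(0.000000, -0.800000) = 3.336000
  k2 = f(0.470000, 0.767920) = 2.843290
  y ← -0.800000 + (0.47/2)·(3.336000 + 2.843290) = 0.652133
y(0.47) ≈ 0.6521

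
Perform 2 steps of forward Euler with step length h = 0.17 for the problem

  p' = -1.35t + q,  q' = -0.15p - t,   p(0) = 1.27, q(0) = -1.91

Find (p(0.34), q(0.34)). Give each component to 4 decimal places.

Euler on (p,q): p_{n+1} = p_n + h·p', q_{n+1} = q_n + h·q'.
0.000000: (1.270000, -1.910000); f=(-1.910000, -0.190500) → (0.945300, -1.942385)
0.170000: (0.945300, -1.942385); f=(-2.171885, -0.311795) → (0.576080, -1.995390)
(p(0.34), q(0.34)) ≈ (0.5761, -1.9954)

0.5761, -1.9954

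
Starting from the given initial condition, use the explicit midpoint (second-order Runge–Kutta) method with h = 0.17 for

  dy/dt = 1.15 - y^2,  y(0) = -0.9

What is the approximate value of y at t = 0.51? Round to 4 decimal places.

Midpoint: k1 = f(t_n, y_n); k2 = f(t_n + h/2, y_n + (h/2)·k1); y_{n+1} = y_n + h·k2.
t=0.000000, y=-0.900000:
  k1 = f(0.000000, -0.900000) = 0.340000
  k2 = f(0.085000, -0.871100) = 0.391185
  y ← -0.900000 + 0.17·0.391185 = -0.833499
t=0.170000, y=-0.833499:
  k1 = f(0.170000, -0.833499) = 0.455280
  k2 = f(0.255000, -0.794800) = 0.518293
  y ← -0.833499 + 0.17·0.518293 = -0.745389
t=0.340000, y=-0.745389:
  k1 = f(0.340000, -0.745389) = 0.594396
  k2 = f(0.425000, -0.694865) = 0.667163
  y ← -0.745389 + 0.17·0.667163 = -0.631971
y(0.51) ≈ -0.6320

-0.6320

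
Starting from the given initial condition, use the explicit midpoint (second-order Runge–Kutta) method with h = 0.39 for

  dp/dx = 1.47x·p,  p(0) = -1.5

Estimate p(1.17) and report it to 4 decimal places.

-3.8554

Midpoint: k1 = f(x_n, p_n); k2 = f(x_n + h/2, p_n + (h/2)·k1); p_{n+1} = p_n + h·k2.
x=0.000000, p=-1.500000:
  k1 = f(0.000000, -1.500000) = 0.000000
  k2 = f(0.195000, -1.500000) = -0.429975
  p ← -1.500000 + 0.39·(-0.429975) = -1.667690
x=0.390000, p=-1.667690:
  k1 = f(0.390000, -1.667690) = -0.956087
  k2 = f(0.585000, -1.854127) = -1.594457
  p ← -1.667690 + 0.39·(-1.594457) = -2.289528
x=0.780000, p=-2.289528:
  k1 = f(0.780000, -2.289528) = -2.625173
  k2 = f(0.975000, -2.801437) = -4.015160
  p ← -2.289528 + 0.39·(-4.015160) = -3.855441
p(1.17) ≈ -3.8554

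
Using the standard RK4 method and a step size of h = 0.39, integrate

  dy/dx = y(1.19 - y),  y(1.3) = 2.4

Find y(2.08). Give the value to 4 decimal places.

RK4: k1 = f(x_n, y_n); k2 = f(x_n + h/2, y_n + (h/2)·k1); k3 = f(x_n + h/2, y_n + (h/2)·k2); k4 = f(x_n + h, y_n + h·k3); y_{n+1} = y_n + (h/6)·(k1 + 2k2 + 2k3 + k4).
x=1.300000, y=2.400000:
  k1 = f(1.300000, 2.400000) = -2.904000
  k2 = f(1.495000, 1.833720) = -1.180402
  k3 = f(1.495000, 2.169822) = -2.126038
  k4 = f(1.690000, 1.570845) = -0.598249
  y ← 2.400000 + (0.39/6)·(k1 + 2k2 + 2k3 + k4) = 1.742517
x=1.690000, y=1.742517:
  k1 = f(1.690000, 1.742517) = -0.962769
  k2 = f(1.885000, 1.554777) = -0.567146
  k3 = f(1.885000, 1.631923) = -0.721185
  k4 = f(2.080000, 1.461255) = -0.396372
  y ← 1.742517 + (0.39/6)·(k1 + 2k2 + 2k3 + k4) = 1.486689
y(2.08) ≈ 1.4867

1.4867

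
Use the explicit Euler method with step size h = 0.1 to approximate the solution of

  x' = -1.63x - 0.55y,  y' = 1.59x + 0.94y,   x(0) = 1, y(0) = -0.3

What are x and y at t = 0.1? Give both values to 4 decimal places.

Euler on (x,y): x_{n+1} = x_n + h·x', y_{n+1} = y_n + h·y'.
0.000000: (1.000000, -0.300000); f=(-1.465000, 1.308000) → (0.853500, -0.169200)
(x(0.1), y(0.1)) ≈ (0.8535, -0.1692)

0.8535, -0.1692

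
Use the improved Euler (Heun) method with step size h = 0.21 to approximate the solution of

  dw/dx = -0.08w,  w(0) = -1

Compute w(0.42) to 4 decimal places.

Heun: k1 = f(x_n, w_n); k2 = f(x_n + h, w_n + h·k1); w_{n+1} = w_n + (h/2)·(k1 + k2).
x=0.000000, w=-1.000000:
  k1 = f(0.000000, -1.000000) = 0.080000
  k2 = f(0.210000, -0.983200) = 0.078656
  w ← -1.000000 + (0.21/2)·(0.080000 + 0.078656) = -0.983341
x=0.210000, w=-0.983341:
  k1 = f(0.210000, -0.983341) = 0.078667
  k2 = f(0.420000, -0.966821) = 0.077346
  w ← -0.983341 + (0.21/2)·(0.078667 + 0.077346) = -0.966960
w(0.42) ≈ -0.9670

-0.9670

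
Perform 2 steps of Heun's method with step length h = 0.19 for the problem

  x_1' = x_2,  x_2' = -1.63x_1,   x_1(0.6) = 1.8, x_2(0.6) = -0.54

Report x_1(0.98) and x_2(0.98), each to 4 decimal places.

Heun on (x_1,x_2): k1 = f(x_n, state_n); k2 = f(x_n + h, state_n + h·k1); state_{n+1} = state_n + (h/2)·(k1 + k2).
0.600000: (1.800000, -0.540000)
  k1 = (-0.540000, -2.934000)
  predictor → (1.697400, -1.097460)
  k2 = (-1.097460, -2.766762)
  → (1.644441, -1.081572)
0.790000: (1.644441, -1.081572)
  k1 = (-1.081572, -2.680439)
  predictor → (1.438943, -1.590856)
  k2 = (-1.590856, -2.345476)
  → (1.390561, -1.559034)
(x_1(0.98), x_2(0.98)) ≈ (1.3906, -1.5590)

1.3906, -1.5590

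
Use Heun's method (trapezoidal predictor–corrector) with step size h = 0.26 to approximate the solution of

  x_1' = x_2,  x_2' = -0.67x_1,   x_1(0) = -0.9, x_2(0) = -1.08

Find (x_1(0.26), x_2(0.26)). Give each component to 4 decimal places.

Heun on (x_1,x_2): k1 = f(t_n, state_n); k2 = f(t_n + h, state_n + h·k1); state_{n+1} = state_n + (h/2)·(k1 + k2).
0.000000: (-0.900000, -1.080000)
  k1 = (-1.080000, 0.603000)
  predictor → (-1.180800, -0.923220)
  k2 = (-0.923220, 0.791136)
  → (-1.160419, -0.898762)
(x_1(0.26), x_2(0.26)) ≈ (-1.1604, -0.8988)

-1.1604, -0.8988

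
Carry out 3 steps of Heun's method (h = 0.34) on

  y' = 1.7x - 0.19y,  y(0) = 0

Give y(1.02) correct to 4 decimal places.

Heun: k1 = f(x_n, y_n); k2 = f(x_n + h, y_n + h·k1); y_{n+1} = y_n + (h/2)·(k1 + k2).
x=0.000000, y=0.000000:
  k1 = f(0.000000, 0.000000) = 0.000000
  k2 = f(0.340000, 0.000000) = 0.578000
  y ← 0.000000 + (0.34/2)·(0.000000 + 0.578000) = 0.098260
x=0.340000, y=0.098260:
  k1 = f(0.340000, 0.098260) = 0.559331
  k2 = f(0.680000, 0.288432) = 1.101198
  y ← 0.098260 + (0.34/2)·(0.559331 + 1.101198) = 0.380550
x=0.680000, y=0.380550:
  k1 = f(0.680000, 0.380550) = 1.083696
  k2 = f(1.020000, 0.749006) = 1.591689
  y ← 0.380550 + (0.34/2)·(1.083696 + 1.591689) = 0.835365
y(1.02) ≈ 0.8354

0.8354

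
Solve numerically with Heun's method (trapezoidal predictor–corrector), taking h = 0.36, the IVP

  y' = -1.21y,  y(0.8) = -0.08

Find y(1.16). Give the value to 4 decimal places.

-0.0527

Heun: k1 = f(s_n, y_n); k2 = f(s_n + h, y_n + h·k1); y_{n+1} = y_n + (h/2)·(k1 + k2).
s=0.800000, y=-0.080000:
  k1 = f(0.800000, -0.080000) = 0.096800
  k2 = f(1.160000, -0.045152) = 0.054634
  y ← -0.080000 + (0.36/2)·(0.096800 + 0.054634) = -0.052742
y(1.16) ≈ -0.0527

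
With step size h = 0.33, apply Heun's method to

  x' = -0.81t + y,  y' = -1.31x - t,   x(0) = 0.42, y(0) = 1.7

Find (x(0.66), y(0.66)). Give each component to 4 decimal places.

1.1351, 0.7106

Heun on (x,y): k1 = f(t_n, state_n); k2 = f(t_n + h, state_n + h·k1); state_{n+1} = state_n + (h/2)·(k1 + k2).
0.000000: (0.420000, 1.700000)
  k1 = (1.700000, -0.550200)
  predictor → (0.981000, 1.518434)
  k2 = (1.251134, -1.615110)
  → (0.906937, 1.342724)
0.330000: (0.906937, 1.342724)
  k1 = (1.075424, -1.518088)
  predictor → (1.261827, 0.841755)
  k2 = (0.307155, -2.312993)
  → (1.135063, 0.710595)
(x(0.66), y(0.66)) ≈ (1.1351, 0.7106)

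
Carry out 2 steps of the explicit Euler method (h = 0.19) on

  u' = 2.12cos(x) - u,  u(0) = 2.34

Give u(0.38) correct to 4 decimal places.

2.2571

Euler: u_{n+1} = u_n + h·f(x_n, u_n).
x=0.000000, u=2.340000: f=-0.220000 → u ← 2.340000 + 0.19·(-0.220000) = 2.298200
x=0.190000, u=2.298200: f=-0.216351 → u ← 2.298200 + 0.19·(-0.216351) = 2.257093
u(0.38) ≈ 2.2571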